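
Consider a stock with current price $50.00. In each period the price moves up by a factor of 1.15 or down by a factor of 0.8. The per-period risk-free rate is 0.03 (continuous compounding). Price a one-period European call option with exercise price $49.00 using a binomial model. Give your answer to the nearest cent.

$5.43

Risk-neutral probability p = (e^0.03 − 0.8)/(1.15 − 0.8) = 0.2305/0.3500 = 0.6584
Terminal stock prices: S_u = 57.5, S_d = 40
Terminal payoffs (S − K): max(8.5, 0) = 8.5, max(-9, 0) = 0
Node 0 (S = 50): V_0 = e^(−0.03)·[0.6584·8.5000 + 0.3416·0.0000] = 5.4313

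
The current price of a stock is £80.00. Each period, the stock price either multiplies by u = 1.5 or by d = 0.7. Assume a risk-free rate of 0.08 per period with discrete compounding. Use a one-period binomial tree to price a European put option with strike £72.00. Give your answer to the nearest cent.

Risk-neutral probability p = (1 + 0.08 − 0.7)/(1.5 − 0.7) = 0.3800/0.8000 = 0.4750
Terminal stock prices: S_u = 120, S_d = 56
Terminal payoffs (K − S): max(-48, 0) = 0, max(16, 0) = 16
Node 0 (S = 80): V_0 = 1/1.08·[0.4750·0.0000 + 0.5250·16.0000] = 7.7778

£7.78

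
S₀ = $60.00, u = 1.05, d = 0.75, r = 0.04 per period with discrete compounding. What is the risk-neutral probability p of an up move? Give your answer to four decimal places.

Risk-neutral probability p = (1 + 0.04 − 0.75)/(1.05 − 0.75) = 0.2900/0.3000 = 0.9667

p = 0.9667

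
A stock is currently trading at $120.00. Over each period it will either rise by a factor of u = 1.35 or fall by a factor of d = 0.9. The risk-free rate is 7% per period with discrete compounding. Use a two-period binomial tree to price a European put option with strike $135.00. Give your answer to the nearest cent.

Risk-neutral probability p = (1 + 0.07 − 0.9)/(1.35 − 0.9) = 0.1700/0.4500 = 0.3778
Terminal stock prices: S_uu = 218.7, S_ud = 145.8, S_dd = 97.2
Terminal payoffs (K − S): max(-83.7, 0) = 0, max(-10.8, 0) = 0, max(37.8, 0) = 37.8
Node u (S = 162): V_u = 1/1.07·[0.3778·0.0000 + 0.6222·0.0000] = 0.0000
Node d (S = 108): V_d = 1/1.07·[0.3778·0.0000 + 0.6222·37.8000] = 21.9813
Node 0 (S = 120): V_0 = 1/1.07·[0.3778·0.0000 + 0.6222·21.9813] = 12.7825

$12.78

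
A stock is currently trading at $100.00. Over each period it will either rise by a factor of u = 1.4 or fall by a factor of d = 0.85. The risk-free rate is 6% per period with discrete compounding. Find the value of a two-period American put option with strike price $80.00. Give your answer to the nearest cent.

Risk-neutral probability p = (1 + 0.06 − 0.85)/(1.4 − 0.85) = 0.2100/0.5500 = 0.3818
Terminal stock prices: S_uu = 196, S_ud = 119, S_dd = 72.25
Terminal payoffs (K − S): max(-116, 0) = 0, max(-39, 0) = 0, max(7.75, 0) = 7.75
Node u (S = 140): continuation = 1/1.06·[0.3818·0.0000 + 0.6182·0.0000] = 0.0000; exercise value = 0.0000 ≤ continuation, so V_u = 0.0000
Node d (S = 85): continuation = 1/1.06·[0.3818·0.0000 + 0.6182·7.7500] = 4.5197; exercise value = 0.0000 ≤ continuation, so V_d = 4.5197
Node 0 (S = 100): continuation = 1/1.06·[0.3818·0.0000 + 0.6182·4.5197] = 2.6359; exercise value = 0.0000 ≤ continuation, so V_0 = 2.6359

$2.64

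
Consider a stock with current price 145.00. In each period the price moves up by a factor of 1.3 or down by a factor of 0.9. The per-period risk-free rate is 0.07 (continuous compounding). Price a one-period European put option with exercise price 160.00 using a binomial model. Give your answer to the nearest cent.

15.64

Risk-neutral probability p = (e^0.07 − 0.9)/(1.3 − 0.9) = 0.1725/0.4000 = 0.4313
Terminal stock prices: S_u = 188.5, S_d = 130.5
Terminal payoffs (K − S): max(-28.5, 0) = 0, max(29.5, 0) = 29.5
Node 0 (S = 145): V_0 = e^(−0.07)·[0.4313·0.0000 + 0.5687·29.5000] = 15.6433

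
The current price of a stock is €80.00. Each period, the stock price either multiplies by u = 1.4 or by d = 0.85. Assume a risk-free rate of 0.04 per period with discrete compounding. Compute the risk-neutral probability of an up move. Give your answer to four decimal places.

Risk-neutral probability p = (1 + 0.04 − 0.85)/(1.4 − 0.85) = 0.1900/0.5500 = 0.3455

p = 0.3455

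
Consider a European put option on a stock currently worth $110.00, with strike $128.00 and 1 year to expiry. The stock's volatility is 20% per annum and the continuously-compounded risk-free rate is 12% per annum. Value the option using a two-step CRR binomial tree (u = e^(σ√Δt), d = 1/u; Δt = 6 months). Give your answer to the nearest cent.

CRR parameters: u = e^(σ√Δt) = e^(0.2·√0.5) = 1.1519, d = 1/u = 0.8681
Per-period rate: rΔt = 0.12·0.5 = 0.06, so R = e^0.06 = 1.0618
Risk-neutral probability p = (e^0.06 − 0.8681)/(1.1519 − 0.8681) = 0.1937/0.2838 = 0.6826
Terminal stock prices: S_uu = 146, S_ud = 110, S_dd = 82.9
Terminal payoffs (K − S): max(-17.96, 0) = 0, max(18, 0) = 18, max(45.1, 0) = 45.1
Node u (S = 126.7): V_u = e^(−0.06)·[0.6826·0.0000 + 0.3174·18.0000] = 5.3805
Node d (S = 95.49): V_d = e^(−0.06)·[0.6826·18.0000 + 0.3174·45.0998] = 25.0523
Node 0 (S = 110): V_0 = e^(−0.06)·[0.6826·5.3805 + 0.3174·25.0523] = 10.9473

$10.95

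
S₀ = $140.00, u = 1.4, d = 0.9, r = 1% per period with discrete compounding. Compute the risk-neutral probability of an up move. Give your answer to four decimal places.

Risk-neutral probability p = (1 + 0.01 − 0.9)/(1.4 − 0.9) = 0.1100/0.5000 = 0.2200

p = 0.2200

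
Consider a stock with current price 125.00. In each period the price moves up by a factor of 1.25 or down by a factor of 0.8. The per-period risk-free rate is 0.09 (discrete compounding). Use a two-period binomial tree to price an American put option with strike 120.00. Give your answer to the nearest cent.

Risk-neutral probability p = (1 + 0.09 − 0.8)/(1.25 − 0.8) = 0.2900/0.4500 = 0.6444
Terminal stock prices: S_uu = 195.3, S_ud = 125, S_dd = 80
Terminal payoffs (K − S): max(-75.31, 0) = 0, max(-5, 0) = 0, max(40, 0) = 40
Node u (S = 156.2): continuation = 1/1.09·[0.6444·0.0000 + 0.3556·0.0000] = 0.0000; exercise value = 0.0000 ≤ continuation, so V_u = 0.0000
Node d (S = 100): continuation = 1/1.09·[0.6444·0.0000 + 0.3556·40.0000] = 13.0479; exercise value = 20.0000 > continuation, so V_d = 20.0000 (exercise)
Node 0 (S = 125): continuation = 1/1.09·[0.6444·0.0000 + 0.3556·20.0000] = 6.5240; exercise value = 0.0000 ≤ continuation, so V_0 = 6.5240

6.52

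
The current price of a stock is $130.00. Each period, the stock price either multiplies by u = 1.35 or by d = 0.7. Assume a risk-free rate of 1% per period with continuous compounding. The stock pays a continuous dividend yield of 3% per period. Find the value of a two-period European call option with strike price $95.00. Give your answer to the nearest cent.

Per-period risk-free factor R = e^0.01 = 1.0101; dividend-adjusted growth = e^(0.01−0.03) = 0.9802.
Risk-neutral probability p = (0.9802 − 0.7)/(1.35 − 0.7) = 0.2802/0.6500 = 0.4311
Terminal stock prices: S_uu = 236.9, S_ud = 122.8, S_dd = 63.7
Terminal payoffs (S − K): max(141.9, 0) = 141.9, max(27.85, 0) = 27.85, max(-31.3, 0) = 0
Node u (S = 175.5): V_u = e^(−0.01)·[0.4311·141.9250 + 0.5689·27.8500] = 76.2585
Node d (S = 91): V_d = e^(−0.01)·[0.4311·27.8500 + 0.5689·0.0000] = 11.8860
Node 0 (S = 130): V_0 = e^(−0.01)·[0.4311·76.2585 + 0.5689·11.8860] = 39.2410

$39.24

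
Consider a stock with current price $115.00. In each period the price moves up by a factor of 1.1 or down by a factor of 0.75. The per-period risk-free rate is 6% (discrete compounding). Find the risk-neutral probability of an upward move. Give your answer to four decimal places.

p = 0.8857

Risk-neutral probability p = (1 + 0.06 − 0.75)/(1.1 − 0.75) = 0.3100/0.3500 = 0.8857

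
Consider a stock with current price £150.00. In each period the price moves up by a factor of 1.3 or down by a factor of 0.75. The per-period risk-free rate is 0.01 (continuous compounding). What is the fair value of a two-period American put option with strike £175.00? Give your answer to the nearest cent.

£39.65

Risk-neutral probability p = (e^0.01 − 0.75)/(1.3 − 0.75) = 0.2601/0.5500 = 0.4728
Terminal stock prices: S_uu = 253.5, S_ud = 146.2, S_dd = 84.38
Terminal payoffs (K − S): max(-78.5, 0) = 0, max(28.75, 0) = 28.75, max(90.62, 0) = 90.62
Node u (S = 195): continuation = e^(−0.01)·[0.4728·0.0000 + 0.5272·28.7500] = 15.0057; exercise value = 0.0000 ≤ continuation, so V_u = 15.0057
Node d (S = 112.5): continuation = e^(−0.01)·[0.4728·28.7500 + 0.5272·90.6250] = 60.7587; exercise value = 62.5000 > continuation, so V_d = 62.5000 (exercise)
Node 0 (S = 150): continuation = e^(−0.01)·[0.4728·15.0057 + 0.5272·62.5000] = 39.6454; exercise value = 25.0000 ≤ continuation, so V_0 = 39.6454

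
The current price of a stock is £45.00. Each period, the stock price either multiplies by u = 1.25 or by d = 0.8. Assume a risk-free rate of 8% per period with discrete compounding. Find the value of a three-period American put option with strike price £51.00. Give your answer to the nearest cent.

£6.46

Risk-neutral probability p = (1 + 0.08 − 0.8)/(1.25 − 0.8) = 0.2800/0.4500 = 0.6222
Terminal stock prices: S_uuu = 87.89, S_uud = 56.25, S_udd = 36, S_ddd = 23.04
Terminal payoffs (K − S): max(-36.89, 0) = 0, max(-5.25, 0) = 0, max(15, 0) = 15, max(27.96, 0) = 27.96
Node uu (S = 70.31): continuation = 1/1.08·[0.6222·0.0000 + 0.3778·0.0000] = 0.0000; exercise value = 0.0000 ≤ continuation, so V_uu = 0.0000
Node ud (S = 45): continuation = 1/1.08·[0.6222·0.0000 + 0.3778·15.0000] = 5.2469; exercise value = 6.0000 > continuation, so V_ud = 6.0000 (exercise)
Node dd (S = 28.8): continuation = 1/1.08·[0.6222·15.0000 + 0.3778·27.9600] = 18.4222; exercise value = 22.2000 > continuation, so V_dd = 22.2000 (exercise)
Node u (S = 56.25): continuation = 1/1.08·[0.6222·0.0000 + 0.3778·6.0000] = 2.0988; exercise value = 0.0000 ≤ continuation, so V_u = 2.0988
Node d (S = 36): continuation = 1/1.08·[0.6222·6.0000 + 0.3778·22.2000] = 11.2222; exercise value = 15.0000 > continuation, so V_d = 15.0000 (exercise)
Node 0 (S = 45): continuation = 1/1.08·[0.6222·2.0988 + 0.3778·15.0000] = 6.4561; exercise value = 6.0000 ≤ continuation, so V_0 = 6.4561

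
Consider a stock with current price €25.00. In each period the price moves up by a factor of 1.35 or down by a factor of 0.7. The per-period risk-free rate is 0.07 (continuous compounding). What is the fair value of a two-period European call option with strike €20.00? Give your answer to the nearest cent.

Risk-neutral probability p = (e^0.07 − 0.7)/(1.35 − 0.7) = 0.3725/0.6500 = 0.5731
Terminal stock prices: S_uu = 45.56, S_ud = 23.62, S_dd = 12.25
Terminal payoffs (S − K): max(25.56, 0) = 25.56, max(3.625, 0) = 3.625, max(-7.75, 0) = 0
Node u (S = 33.75): V_u = e^(−0.07)·[0.5731·25.5625 + 0.4269·3.6250] = 15.1021
Node d (S = 17.5): V_d = e^(−0.07)·[0.5731·3.6250 + 0.4269·0.0000] = 1.9370
Node 0 (S = 25): V_0 = e^(−0.07)·[0.5731·15.1021 + 0.4269·1.9370] = 8.8408

€8.84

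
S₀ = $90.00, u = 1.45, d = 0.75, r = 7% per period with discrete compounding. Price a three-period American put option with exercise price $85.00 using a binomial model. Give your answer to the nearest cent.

Risk-neutral probability p = (1 + 0.07 − 0.75)/(1.45 − 0.75) = 0.3200/0.7000 = 0.4571
Terminal stock prices: S_uuu = 274.4, S_uud = 141.9, S_udd = 73.41, S_ddd = 37.97
Terminal payoffs (K − S): max(-189.4, 0) = 0, max(-56.92, 0) = 0, max(11.59, 0) = 11.59, max(47.03, 0) = 47.03
Node uu (S = 189.2): continuation = 1/1.07·[0.4571·0.0000 + 0.5429·0.0000] = 0.0000; exercise value = 0.0000 ≤ continuation, so V_uu = 0.0000
Node ud (S = 97.88): continuation = 1/1.07·[0.4571·0.0000 + 0.5429·11.5938] = 5.8820; exercise value = 0.0000 ≤ continuation, so V_ud = 5.8820
Node dd (S = 50.62): continuation = 1/1.07·[0.4571·11.5938 + 0.5429·47.0312] = 28.8143; exercise value = 34.3750 > continuation, so V_dd = 34.3750 (exercise)
Node u (S = 130.5): continuation = 1/1.07·[0.4571·0.0000 + 0.5429·5.8820] = 2.9842; exercise value = 0.0000 ≤ continuation, so V_u = 2.9842
Node d (S = 67.5): continuation = 1/1.07·[0.4571·5.8820 + 0.5429·34.3750] = 19.9529; exercise value = 17.5000 ≤ continuation, so V_d = 19.9529
Node 0 (S = 90): continuation = 1/1.07·[0.4571·2.9842 + 0.5429·19.9529] = 11.3979; exercise value = 0.0000 ≤ continuation, so V_0 = 11.3979

$11.40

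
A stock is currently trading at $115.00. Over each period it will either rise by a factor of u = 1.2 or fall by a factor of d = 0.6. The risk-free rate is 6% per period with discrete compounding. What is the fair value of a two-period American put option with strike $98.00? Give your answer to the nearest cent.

$8.80

Risk-neutral probability p = (1 + 0.06 − 0.6)/(1.2 − 0.6) = 0.4600/0.6000 = 0.7667
Terminal stock prices: S_uu = 165.6, S_ud = 82.8, S_dd = 41.4
Terminal payoffs (K − S): max(-67.6, 0) = 0, max(15.2, 0) = 15.2, max(56.6, 0) = 56.6
Node u (S = 138): continuation = 1/1.06·[0.7667·0.0000 + 0.2333·15.2000] = 3.3459; exercise value = 0.0000 ≤ continuation, so V_u = 3.3459
Node d (S = 69): continuation = 1/1.06·[0.7667·15.2000 + 0.2333·56.6000] = 23.4528; exercise value = 29.0000 > continuation, so V_d = 29.0000 (exercise)
Node 0 (S = 115): continuation = 1/1.06·[0.7667·3.3459 + 0.2333·29.0000] = 8.8036; exercise value = 0.0000 ≤ continuation, so V_0 = 8.8036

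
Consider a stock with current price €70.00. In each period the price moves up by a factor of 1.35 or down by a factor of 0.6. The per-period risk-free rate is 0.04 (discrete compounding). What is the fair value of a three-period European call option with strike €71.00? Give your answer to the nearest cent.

€20.27

Risk-neutral probability p = (1 + 0.04 − 0.6)/(1.35 − 0.6) = 0.4400/0.7500 = 0.5867
Terminal stock prices: S_uuu = 172.2, S_uud = 76.55, S_udd = 34.02, S_ddd = 15.12
Terminal payoffs (S − K): max(101.2, 0) = 101.2, max(5.545, 0) = 5.545, max(-36.98, 0) = 0, max(-55.88, 0) = 0
Node uu (S = 127.6): V_uu = 1/1.04·[0.5867·101.2263 + 0.4133·5.5450] = 59.3058
Node ud (S = 56.7): V_ud = 1/1.04·[0.5867·5.5450 + 0.4133·0.0000] = 3.1279
Node dd (S = 25.2): V_dd = 1/1.04·[0.5867·0.0000 + 0.4133·0.0000] = 0.0000
Node u (S = 94.5): V_u = 1/1.04·[0.5867·59.3058 + 0.4133·3.1279] = 34.6977
Node d (S = 42): V_d = 1/1.04·[0.5867·3.1279 + 0.4133·0.0000] = 1.7645
Node 0 (S = 70): V_0 = 1/1.04·[0.5867·34.6977 + 0.4133·1.7645] = 20.2743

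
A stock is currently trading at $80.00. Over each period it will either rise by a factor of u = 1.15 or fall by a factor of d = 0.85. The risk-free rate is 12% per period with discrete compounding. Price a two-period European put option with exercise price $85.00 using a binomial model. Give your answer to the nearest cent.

$1.19

Risk-neutral probability p = (1 + 0.12 − 0.85)/(1.15 − 0.85) = 0.2700/0.3000 = 0.9000
Terminal stock prices: S_uu = 105.8, S_ud = 78.2, S_dd = 57.8
Terminal payoffs (K − S): max(-20.8, 0) = 0, max(6.8, 0) = 6.8, max(27.2, 0) = 27.2
Node u (S = 92): V_u = 1/1.12·[0.9000·0.0000 + 0.1000·6.8000] = 0.6071
Node d (S = 68): V_d = 1/1.12·[0.9000·6.8000 + 0.1000·27.2000] = 7.8929
Node 0 (S = 80): V_0 = 1/1.12·[0.9000·0.6071 + 0.1000·7.8929] = 1.1926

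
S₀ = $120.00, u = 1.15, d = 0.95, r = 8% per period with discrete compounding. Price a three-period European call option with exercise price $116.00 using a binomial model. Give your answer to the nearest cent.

Risk-neutral probability p = (1 + 0.08 − 0.95)/(1.15 − 0.95) = 0.1300/0.2000 = 0.6500
Terminal stock prices: S_uuu = 182.5, S_uud = 150.8, S_udd = 124.5, S_ddd = 102.9
Terminal payoffs (S − K): max(66.5, 0) = 66.5, max(34.76, 0) = 34.76, max(8.545, 0) = 8.545, max(-13.12, 0) = 0
Node uu (S = 158.7): V_uu = 1/1.08·[0.6500·66.5050 + 0.3500·34.7650] = 51.2926
Node ud (S = 131.1): V_ud = 1/1.08·[0.6500·34.7650 + 0.3500·8.5450] = 23.6926
Node dd (S = 108.3): V_dd = 1/1.08·[0.6500·8.5450 + 0.3500·0.0000] = 5.1428
Node u (S = 138): V_u = 1/1.08·[0.6500·51.2926 + 0.3500·23.6926] = 38.5487
Node d (S = 114): V_d = 1/1.08·[0.6500·23.6926 + 0.3500·5.1428] = 15.9261
Node 0 (S = 120): V_0 = 1/1.08·[0.6500·38.5487 + 0.3500·15.9261] = 28.3618

$28.36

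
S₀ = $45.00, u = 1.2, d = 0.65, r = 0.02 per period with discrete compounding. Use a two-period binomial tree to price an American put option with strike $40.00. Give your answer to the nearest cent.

$4.49

Risk-neutral probability p = (1 + 0.02 − 0.65)/(1.2 − 0.65) = 0.3700/0.5500 = 0.6727
Terminal stock prices: S_uu = 64.8, S_ud = 35.1, S_dd = 19.01
Terminal payoffs (K − S): max(-24.8, 0) = 0, max(4.9, 0) = 4.9, max(20.99, 0) = 20.99
Node u (S = 54): continuation = 1/1.02·[0.6727·0.0000 + 0.3273·4.9000] = 1.5722; exercise value = 0.0000 ≤ continuation, so V_u = 1.5722
Node d (S = 29.25): continuation = 1/1.02·[0.6727·4.9000 + 0.3273·20.9875] = 9.9657; exercise value = 10.7500 > continuation, so V_d = 10.7500 (exercise)
Node 0 (S = 45): continuation = 1/1.02·[0.6727·1.5722 + 0.3273·10.7500] = 4.4861; exercise value = 0.0000 ≤ continuation, so V_0 = 4.4861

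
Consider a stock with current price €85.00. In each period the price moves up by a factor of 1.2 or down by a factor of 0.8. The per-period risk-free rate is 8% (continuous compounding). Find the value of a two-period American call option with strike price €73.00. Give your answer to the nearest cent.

€24.14

Risk-neutral probability p = (e^0.08 − 0.8)/(1.2 − 0.8) = 0.2833/0.4000 = 0.7082
Terminal stock prices: S_uu = 122.4, S_ud = 81.6, S_dd = 54.4
Terminal payoffs (S − K): max(49.4, 0) = 49.4, max(8.6, 0) = 8.6, max(-18.6, 0) = 0
Node u (S = 102): continuation = e^(−0.08)·[0.7082·49.4000 + 0.2918·8.6000] = 34.6125; exercise value = 29.0000 ≤ continuation, so V_u = 34.6125
Node d (S = 68): continuation = e^(−0.08)·[0.7082·8.6000 + 0.2918·0.0000] = 5.6224; exercise value = 0.0000 ≤ continuation, so V_d = 5.6224
Node 0 (S = 85): continuation = e^(−0.08)·[0.7082·34.6125 + 0.2918·5.6224] = 24.1429; exercise value = 12.0000 ≤ continuation, so V_0 = 24.1429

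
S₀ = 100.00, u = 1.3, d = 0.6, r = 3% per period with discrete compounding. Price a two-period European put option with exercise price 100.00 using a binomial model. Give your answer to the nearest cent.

Risk-neutral probability p = (1 + 0.03 − 0.6)/(1.3 − 0.6) = 0.4300/0.7000 = 0.6143
Terminal stock prices: S_uu = 169, S_ud = 78, S_dd = 36
Terminal payoffs (K − S): max(-69, 0) = 0, max(22, 0) = 22, max(64, 0) = 64
Node u (S = 130): V_u = 1/1.03·[0.6143·0.0000 + 0.3857·22.0000] = 8.2386
Node d (S = 60): V_d = 1/1.03·[0.6143·22.0000 + 0.3857·64.0000] = 37.0874
Node 0 (S = 100): V_0 = 1/1.03·[0.6143·8.2386 + 0.3857·37.0874] = 18.8019

18.80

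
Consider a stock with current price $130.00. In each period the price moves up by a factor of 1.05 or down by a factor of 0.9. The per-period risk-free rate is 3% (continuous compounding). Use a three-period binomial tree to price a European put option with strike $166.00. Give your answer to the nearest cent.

$21.71

Risk-neutral probability p = (e^0.03 − 0.9)/(1.05 − 0.9) = 0.1305/0.1500 = 0.8697
Terminal stock prices: S_uuu = 150.5, S_uud = 129, S_udd = 110.6, S_ddd = 94.77
Terminal payoffs (K − S): max(15.51, 0) = 15.51, max(37.01, 0) = 37.01, max(55.43, 0) = 55.43, max(71.23, 0) = 71.23
Node uu (S = 143.3): V_uu = e^(−0.03)·[0.8697·15.5087 + 0.1303·37.0075] = 17.7690
Node ud (S = 122.9): V_ud = e^(−0.03)·[0.8697·37.0075 + 0.1303·55.4350] = 38.2440
Node dd (S = 105.3): V_dd = e^(−0.03)·[0.8697·55.4350 + 0.1303·71.2300] = 55.7940
Node u (S = 136.5): V_u = e^(−0.03)·[0.8697·17.7690 + 0.1303·38.2440] = 19.8329
Node d (S = 117): V_d = e^(−0.03)·[0.8697·38.2440 + 0.1303·55.7940] = 39.3329
Node 0 (S = 130): V_0 = e^(−0.03)·[0.8697·19.8329 + 0.1303·39.3329] = 21.7126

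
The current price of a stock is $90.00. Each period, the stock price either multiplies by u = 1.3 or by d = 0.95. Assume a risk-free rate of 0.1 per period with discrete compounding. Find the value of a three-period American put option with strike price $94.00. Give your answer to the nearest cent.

$4.42

Risk-neutral probability p = (1 + 0.1 − 0.95)/(1.3 − 0.95) = 0.1500/0.3500 = 0.4286
Terminal stock prices: S_uuu = 197.7, S_uud = 144.5, S_udd = 105.6, S_ddd = 77.16
Terminal payoffs (K − S): max(-103.7, 0) = 0, max(-50.5, 0) = 0, max(-11.59, 0) = 0, max(16.84, 0) = 16.84
Node uu (S = 152.1): continuation = 1/1.1·[0.4286·0.0000 + 0.5714·0.0000] = 0.0000; exercise value = 0.0000 ≤ continuation, so V_uu = 0.0000
Node ud (S = 111.1): continuation = 1/1.1·[0.4286·0.0000 + 0.5714·0.0000] = 0.0000; exercise value = 0.0000 ≤ continuation, so V_ud = 0.0000
Node dd (S = 81.22): continuation = 1/1.1·[0.4286·0.0000 + 0.5714·16.8363] = 8.7461; exercise value = 12.7750 > continuation, so V_dd = 12.7750 (exercise)
Node u (S = 117): continuation = 1/1.1·[0.4286·0.0000 + 0.5714·0.0000] = 0.0000; exercise value = 0.0000 ≤ continuation, so V_u = 0.0000
Node d (S = 85.5): continuation = 1/1.1·[0.4286·0.0000 + 0.5714·12.7750] = 6.6364; exercise value = 8.5000 > continuation, so V_d = 8.5000 (exercise)
Node 0 (S = 90): continuation = 1/1.1·[0.4286·0.0000 + 0.5714·8.5000] = 4.4156; exercise value = 4.0000 ≤ continuation, so V_0 = 4.4156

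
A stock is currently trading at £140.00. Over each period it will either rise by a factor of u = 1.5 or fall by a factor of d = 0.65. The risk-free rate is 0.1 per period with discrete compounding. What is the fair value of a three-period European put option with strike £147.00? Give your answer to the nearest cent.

£23.90

Risk-neutral probability p = (1 + 0.1 − 0.65)/(1.5 − 0.65) = 0.4500/0.8500 = 0.5294
Terminal stock prices: S_uuu = 472.5, S_uud = 204.8, S_udd = 88.73, S_ddd = 38.45
Terminal payoffs (K − S): max(-325.5, 0) = 0, max(-57.75, 0) = 0, max(58.27, 0) = 58.27, max(108.6, 0) = 108.6
Node uu (S = 315): V_uu = 1/1.1·[0.5294·0.0000 + 0.4706·0.0000] = 0.0000
Node ud (S = 136.5): V_ud = 1/1.1·[0.5294·0.0000 + 0.4706·58.2750] = 24.9305
Node dd (S = 59.15): V_dd = 1/1.1·[0.5294·58.2750 + 0.4706·108.5525] = 74.4864
Node u (S = 210): V_u = 1/1.1·[0.5294·0.0000 + 0.4706·24.9305] = 10.6654
Node d (S = 91): V_d = 1/1.1·[0.5294·24.9305 + 0.4706·74.4864] = 43.8645
Node 0 (S = 140): V_0 = 1/1.1·[0.5294·10.6654 + 0.4706·43.8645] = 23.8986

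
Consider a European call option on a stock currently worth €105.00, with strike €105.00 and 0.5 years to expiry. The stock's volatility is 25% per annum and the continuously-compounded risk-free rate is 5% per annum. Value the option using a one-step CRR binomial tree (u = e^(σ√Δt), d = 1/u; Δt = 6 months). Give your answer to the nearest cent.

€10.44

CRR parameters: u = e^(σ√Δt) = e^(0.25·√0.5) = 1.1934, d = 1/u = 0.8380
Per-period rate: rΔt = 0.05·0.5 = 0.025, so R = e^0.025 = 1.0253
Risk-neutral probability p = (e^0.025 − 0.8380)/(1.1934 − 0.8380) = 0.1873/0.3554 = 0.5272
Terminal stock prices: S_u = 125.3, S_d = 87.99
Terminal payoffs (S − K): max(20.3, 0) = 20.3, max(-17.01, 0) = 0
Node 0 (S = 105): V_0 = e^(−0.025)·[0.5272·20.3033 + 0.4728·0.0000] = 10.4386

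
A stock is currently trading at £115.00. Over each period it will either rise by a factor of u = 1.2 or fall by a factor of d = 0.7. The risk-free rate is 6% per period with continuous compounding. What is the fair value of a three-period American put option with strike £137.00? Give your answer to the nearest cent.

£24.42

Risk-neutral probability p = (e^0.06 − 0.7)/(1.2 − 0.7) = 0.3618/0.5000 = 0.7237
Terminal stock prices: S_uuu = 198.7, S_uud = 115.9, S_udd = 67.62, S_ddd = 39.44
Terminal payoffs (K − S): max(-61.72, 0) = 0, max(21.08, 0) = 21.08, max(69.38, 0) = 69.38, max(97.56, 0) = 97.56
Node uu (S = 165.6): continuation = e^(−0.06)·[0.7237·0.0000 + 0.2763·21.0800] = 5.4858; exercise value = 0.0000 ≤ continuation, so V_uu = 5.4858
Node ud (S = 96.6): continuation = e^(−0.06)·[0.7237·21.0800 + 0.2763·69.3800] = 32.4217; exercise value = 40.4000 > continuation, so V_ud = 40.4000 (exercise)
Node dd (S = 56.35): continuation = e^(−0.06)·[0.7237·69.3800 + 0.2763·97.5550] = 72.6717; exercise value = 80.6500 > continuation, so V_dd = 80.6500 (exercise)
Node u (S = 138): continuation = e^(−0.06)·[0.7237·5.4858 + 0.2763·40.4000] = 14.2522; exercise value = 0.0000 ≤ continuation, so V_u = 14.2522
Node d (S = 80.5): continuation = e^(−0.06)·[0.7237·40.4000 + 0.2763·80.6500] = 48.5217; exercise value = 56.5000 > continuation, so V_d = 56.5000 (exercise)
Node 0 (S = 115): continuation = e^(−0.06)·[0.7237·14.2522 + 0.2763·56.5000] = 24.4166; exercise value = 22.0000 ≤ continuation, so V_0 = 24.4166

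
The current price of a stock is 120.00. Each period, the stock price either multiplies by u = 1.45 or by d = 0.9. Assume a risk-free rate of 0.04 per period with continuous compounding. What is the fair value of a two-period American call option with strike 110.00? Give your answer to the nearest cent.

Risk-neutral probability p = (e^0.04 − 0.9)/(1.45 − 0.9) = 0.1408/0.5500 = 0.2560
Terminal stock prices: S_uu = 252.3, S_ud = 156.6, S_dd = 97.2
Terminal payoffs (S − K): max(142.3, 0) = 142.3, max(46.6, 0) = 46.6, max(-12.8, 0) = 0
Node u (S = 174): continuation = e^(−0.04)·[0.2560·142.3000 + 0.7440·46.6000] = 68.3132; exercise value = 64.0000 ≤ continuation, so V_u = 68.3132
Node d (S = 108): continuation = e^(−0.04)·[0.2560·46.6000 + 0.7440·0.0000] = 11.4627; exercise value = 0.0000 ≤ continuation, so V_d = 11.4627
Node 0 (S = 120): continuation = e^(−0.04)·[0.2560·68.3132 + 0.7440·11.4627] = 24.9974; exercise value = 10.0000 ≤ continuation, so V_0 = 24.9974

25.00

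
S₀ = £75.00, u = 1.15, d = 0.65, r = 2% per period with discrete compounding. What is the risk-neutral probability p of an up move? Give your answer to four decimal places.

Risk-neutral probability p = (1 + 0.02 − 0.65)/(1.15 − 0.65) = 0.3700/0.5000 = 0.7400

p = 0.7400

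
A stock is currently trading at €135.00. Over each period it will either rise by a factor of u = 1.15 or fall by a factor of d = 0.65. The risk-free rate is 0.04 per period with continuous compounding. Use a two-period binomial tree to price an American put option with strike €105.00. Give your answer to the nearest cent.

€4.26

Risk-neutral probability p = (e^0.04 − 0.65)/(1.15 − 0.65) = 0.3908/0.5000 = 0.7816
Terminal stock prices: S_uu = 178.5, S_ud = 100.9, S_dd = 57.04
Terminal payoffs (K − S): max(-73.54, 0) = 0, max(4.087, 0) = 4.087, max(47.96, 0) = 47.96
Node u (S = 155.2): continuation = e^(−0.04)·[0.7816·0.0000 + 0.2184·4.0875] = 0.8576; exercise value = 0.0000 ≤ continuation, so V_u = 0.8576
Node d (S = 87.75): continuation = e^(−0.04)·[0.7816·4.0875 + 0.2184·47.9625] = 13.1329; exercise value = 17.2500 > continuation, so V_d = 17.2500 (exercise)
Node 0 (S = 135): continuation = e^(−0.04)·[0.7816·0.8576 + 0.2184·17.2500] = 4.2634; exercise value = 0.0000 ≤ continuation, so V_0 = 4.2634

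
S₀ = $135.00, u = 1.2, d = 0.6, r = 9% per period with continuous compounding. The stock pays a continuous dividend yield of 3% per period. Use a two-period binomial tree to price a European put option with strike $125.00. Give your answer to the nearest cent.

Per-period risk-free factor R = e^0.09 = 1.0942; dividend-adjusted growth = e^(0.09−0.03) = 1.0618.
Risk-neutral probability p = (1.0618 − 0.6)/(1.2 − 0.6) = 0.4618/0.6000 = 0.7697
Terminal stock prices: S_uu = 194.4, S_ud = 97.2, S_dd = 48.6
Terminal payoffs (K − S): max(-69.4, 0) = 0, max(27.8, 0) = 27.8, max(76.4, 0) = 76.4
Node u (S = 162): V_u = e^(−0.09)·[0.7697·0.0000 + 0.2303·27.8000] = 5.8506
Node d (S = 81): V_d = e^(−0.09)·[0.7697·27.8000 + 0.2303·76.4000] = 35.6353
Node 0 (S = 135): V_0 = e^(−0.09)·[0.7697·5.8506 + 0.2303·35.6353] = 11.6153

$11.62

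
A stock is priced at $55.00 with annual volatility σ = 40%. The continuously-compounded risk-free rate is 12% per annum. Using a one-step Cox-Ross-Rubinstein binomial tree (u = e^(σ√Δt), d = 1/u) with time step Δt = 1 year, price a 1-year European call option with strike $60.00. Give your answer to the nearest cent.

CRR parameters: u = e^(σ√Δt) = e^(0.4·√1) = 1.4918, d = 1/u = 0.6703
Per-period rate: rΔt = 0.12·1 = 0.12, so R = e^0.12 = 1.1275
Risk-neutral probability p = (e^0.12 − 0.6703)/(1.4918 − 0.6703) = 0.4572/0.8215 = 0.5565
Terminal stock prices: S_u = 82.05, S_d = 36.87
Terminal payoffs (S − K): max(22.05, 0) = 22.05, max(-23.13, 0) = 0
Node 0 (S = 55): V_0 = e^(−0.12)·[0.5565·22.0504 + 0.4435·0.0000] = 10.8836

$10.88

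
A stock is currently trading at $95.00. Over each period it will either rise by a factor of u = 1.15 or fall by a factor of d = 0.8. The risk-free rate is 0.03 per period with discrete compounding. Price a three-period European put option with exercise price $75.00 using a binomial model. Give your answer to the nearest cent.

$2.05

Risk-neutral probability p = (1 + 0.03 − 0.8)/(1.15 − 0.8) = 0.2300/0.3500 = 0.6571
Terminal stock prices: S_uuu = 144.5, S_uud = 100.5, S_udd = 69.92, S_ddd = 48.64
Terminal payoffs (K − S): max(-69.48, 0) = 0, max(-25.51, 0) = 0, max(5.08, 0) = 5.08, max(26.36, 0) = 26.36
Node uu (S = 125.6): V_uu = 1/1.03·[0.6571·0.0000 + 0.3429·0.0000] = 0.0000
Node ud (S = 87.4): V_ud = 1/1.03·[0.6571·0.0000 + 0.3429·5.0800] = 1.6910
Node dd (S = 60.8): V_dd = 1/1.03·[0.6571·5.0800 + 0.3429·26.3600] = 12.0155
Node u (S = 109.2): V_u = 1/1.03·[0.6571·0.0000 + 0.3429·1.6910] = 0.5629
Node d (S = 76): V_d = 1/1.03·[0.6571·1.6910 + 0.3429·12.0155] = 5.0785
Node 0 (S = 95): V_0 = 1/1.03·[0.6571·0.5629 + 0.3429·5.0785] = 2.0496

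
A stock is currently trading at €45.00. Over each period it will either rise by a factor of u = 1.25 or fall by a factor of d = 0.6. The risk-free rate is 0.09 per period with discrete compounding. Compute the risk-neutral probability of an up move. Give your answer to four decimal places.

Risk-neutral probability p = (1 + 0.09 − 0.6)/(1.25 − 0.6) = 0.4900/0.6500 = 0.7538

p = 0.7538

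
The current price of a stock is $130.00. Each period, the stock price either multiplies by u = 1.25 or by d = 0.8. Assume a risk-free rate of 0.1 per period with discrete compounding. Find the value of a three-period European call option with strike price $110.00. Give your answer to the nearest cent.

Risk-neutral probability p = (1 + 0.1 − 0.8)/(1.25 − 0.8) = 0.3000/0.4500 = 0.6667
Terminal stock prices: S_uuu = 253.9, S_uud = 162.5, S_udd = 104, S_ddd = 66.56
Terminal payoffs (S − K): max(143.9, 0) = 143.9, max(52.5, 0) = 52.5, max(-6, 0) = 0, max(-43.44, 0) = 0
Node uu (S = 203.1): V_uu = 1/1.1·[0.6667·143.9062 + 0.3333·52.5000] = 103.1250
Node ud (S = 130): V_ud = 1/1.1·[0.6667·52.5000 + 0.3333·0.0000] = 31.8182
Node dd (S = 83.2): V_dd = 1/1.1·[0.6667·0.0000 + 0.3333·0.0000] = 0.0000
Node u (S = 162.5): V_u = 1/1.1·[0.6667·103.1250 + 0.3333·31.8182] = 72.1419
Node d (S = 104): V_d = 1/1.1·[0.6667·31.8182 + 0.3333·0.0000] = 19.2837
Node 0 (S = 130): V_0 = 1/1.1·[0.6667·72.1419 + 0.3333·19.2837] = 49.5659

$49.57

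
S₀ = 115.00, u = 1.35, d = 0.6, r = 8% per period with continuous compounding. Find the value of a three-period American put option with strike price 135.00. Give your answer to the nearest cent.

30.91

Risk-neutral probability p = (e^0.08 − 0.6)/(1.35 − 0.6) = 0.4833/0.7500 = 0.6444
Terminal stock prices: S_uuu = 282.9, S_uud = 125.8, S_udd = 55.89, S_ddd = 24.84
Terminal payoffs (K − S): max(-147.9, 0) = 0, max(9.247, 0) = 9.247, max(79.11, 0) = 79.11, max(110.2, 0) = 110.2
Node uu (S = 209.6): continuation = e^(−0.08)·[0.6444·0.0000 + 0.3556·9.2475] = 3.0357; exercise value = 0.0000 ≤ continuation, so V_uu = 3.0357
Node ud (S = 93.15): continuation = e^(−0.08)·[0.6444·9.2475 + 0.3556·79.1100] = 31.4707; exercise value = 41.8500 > continuation, so V_ud = 41.8500 (exercise)
Node dd (S = 41.4): continuation = e^(−0.08)·[0.6444·79.1100 + 0.3556·110.1600] = 83.2207; exercise value = 93.6000 > continuation, so V_dd = 93.6000 (exercise)
Node u (S = 155.2): continuation = e^(−0.08)·[0.6444·3.0357 + 0.3556·41.8500] = 15.5441; exercise value = 0.0000 ≤ continuation, so V_u = 15.5441
Node d (S = 69): continuation = e^(−0.08)·[0.6444·41.8500 + 0.3556·93.6000] = 55.6207; exercise value = 66.0000 > continuation, so V_d = 66.0000 (exercise)
Node 0 (S = 115): continuation = e^(−0.08)·[0.6444·15.5441 + 0.3556·66.0000] = 30.9125; exercise value = 20.0000 ≤ continuation, so V_0 = 30.9125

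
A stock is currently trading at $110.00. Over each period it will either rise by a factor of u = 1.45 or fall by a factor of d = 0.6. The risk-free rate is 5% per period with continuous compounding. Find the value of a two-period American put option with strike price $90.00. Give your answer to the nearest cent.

Risk-neutral probability p = (e^0.05 − 0.6)/(1.45 − 0.6) = 0.4513/0.8500 = 0.5309
Terminal stock prices: S_uu = 231.3, S_ud = 95.7, S_dd = 39.6
Terminal payoffs (K − S): max(-141.3, 0) = 0, max(-5.7, 0) = 0, max(50.4, 0) = 50.4
Node u (S = 159.5): continuation = e^(−0.05)·[0.5309·0.0000 + 0.4691·0.0000] = 0.0000; exercise value = 0.0000 ≤ continuation, so V_u = 0.0000
Node d (S = 66): continuation = e^(−0.05)·[0.5309·0.0000 + 0.4691·50.4000] = 22.4892; exercise value = 24.0000 > continuation, so V_d = 24.0000 (exercise)
Node 0 (S = 110): continuation = e^(−0.05)·[0.5309·0.0000 + 0.4691·24.0000] = 10.7092; exercise value = 0.0000 ≤ continuation, so V_0 = 10.7092

$10.71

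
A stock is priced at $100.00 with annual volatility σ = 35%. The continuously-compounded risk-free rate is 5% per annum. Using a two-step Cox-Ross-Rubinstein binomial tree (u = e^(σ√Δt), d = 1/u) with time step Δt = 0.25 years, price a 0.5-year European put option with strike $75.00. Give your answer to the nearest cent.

CRR parameters: u = e^(σ√Δt) = e^(0.35·√0.25) = 1.1912, d = 1/u = 0.8395
Per-period rate: rΔt = 0.05·0.25 = 0.0125, so R = e^0.0125 = 1.0126
Risk-neutral probability p = (e^0.0125 − 0.8395)/(1.1912 − 0.8395) = 0.1731/0.3518 = 0.4921
Terminal stock prices: S_uu = 141.9, S_ud = 100, S_dd = 70.47
Terminal payoffs (K − S): max(-66.91, 0) = 0, max(-25, 0) = 0, max(4.531, 0) = 4.531
Node u (S = 119.1): V_u = e^(−0.0125)·[0.4921·0.0000 + 0.5079·0.0000] = 0.0000
Node d (S = 83.95): V_d = e^(−0.0125)·[0.4921·0.0000 + 0.5079·4.5312] = 2.2727
Node 0 (S = 100): V_0 = e^(−0.0125)·[0.4921·0.0000 + 0.5079·2.2727] = 1.1399

$1.14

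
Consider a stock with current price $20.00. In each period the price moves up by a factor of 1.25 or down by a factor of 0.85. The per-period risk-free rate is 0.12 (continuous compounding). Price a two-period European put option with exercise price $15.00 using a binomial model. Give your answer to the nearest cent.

$0.04

Risk-neutral probability p = (e^0.12 − 0.85)/(1.25 − 0.85) = 0.2775/0.4000 = 0.6937
Terminal stock prices: S_uu = 31.25, S_ud = 21.25, S_dd = 14.45
Terminal payoffs (K − S): max(-16.25, 0) = 0, max(-6.25, 0) = 0, max(0.55, 0) = 0.55
Node u (S = 25): V_u = e^(−0.12)·[0.6937·0.0000 + 0.3063·0.0000] = 0.0000
Node d (S = 17): V_d = e^(−0.12)·[0.6937·0.0000 + 0.3063·0.5500] = 0.1494
Node 0 (S = 20): V_0 = e^(−0.12)·[0.6937·0.0000 + 0.3063·0.1494] = 0.0406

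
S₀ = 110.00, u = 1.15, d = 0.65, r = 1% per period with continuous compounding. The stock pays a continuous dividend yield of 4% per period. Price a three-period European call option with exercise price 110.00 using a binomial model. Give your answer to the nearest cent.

Per-period risk-free factor R = e^0.01 = 1.0101; dividend-adjusted growth = e^(0.01−0.04) = 0.9704.
Risk-neutral probability p = (0.9704 − 0.65)/(1.15 − 0.65) = 0.3204/0.5000 = 0.6409
Terminal stock prices: S_uuu = 167.3, S_uud = 94.56, S_udd = 53.45, S_ddd = 30.21
Terminal payoffs (S − K): max(57.3, 0) = 57.3, max(-15.44, 0) = 0, max(-56.55, 0) = 0, max(-79.79, 0) = 0
Node uu (S = 145.5): V_uu = e^(−0.01)·[0.6409·57.2962 + 0.3591·0.0000] = 36.3553
Node ud (S = 82.22): V_ud = e^(−0.01)·[0.6409·0.0000 + 0.3591·0.0000] = 0.0000
Node dd (S = 46.48): V_dd = e^(−0.01)·[0.6409·0.0000 + 0.3591·0.0000] = 0.0000
Node u (S = 126.5): V_u = e^(−0.01)·[0.6409·36.3553 + 0.3591·0.0000] = 23.0679
Node d (S = 71.5): V_d = e^(−0.01)·[0.6409·0.0000 + 0.3591·0.0000] = 0.0000
Node 0 (S = 110): V_0 = e^(−0.01)·[0.6409·23.0679 + 0.3591·0.0000] = 14.6369

14.64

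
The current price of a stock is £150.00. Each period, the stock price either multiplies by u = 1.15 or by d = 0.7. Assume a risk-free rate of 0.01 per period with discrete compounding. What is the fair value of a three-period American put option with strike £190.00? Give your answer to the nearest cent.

£48.06

Risk-neutral probability p = (1 + 0.01 − 0.7)/(1.15 − 0.7) = 0.3100/0.4500 = 0.6889
Terminal stock prices: S_uuu = 228.1, S_uud = 138.9, S_udd = 84.52, S_ddd = 51.45
Terminal payoffs (K − S): max(-38.13, 0) = 0, max(51.14, 0) = 51.14, max(105.5, 0) = 105.5, max(138.6, 0) = 138.6
Node uu (S = 198.4): continuation = 1/1.01·[0.6889·0.0000 + 0.3111·51.1375] = 15.7519; exercise value = 0.0000 ≤ continuation, so V_uu = 15.7519
Node ud (S = 120.7): continuation = 1/1.01·[0.6889·51.1375 + 0.3111·105.4750] = 67.3688; exercise value = 69.2500 > continuation, so V_ud = 69.2500 (exercise)
Node dd (S = 73.5): continuation = 1/1.01·[0.6889·105.4750 + 0.3111·138.5500] = 114.6188; exercise value = 116.5000 > continuation, so V_dd = 116.5000 (exercise)
Node u (S = 172.5): continuation = 1/1.01·[0.6889·15.7519 + 0.3111·69.2500] = 32.0750; exercise value = 17.5000 ≤ continuation, so V_u = 32.0750
Node d (S = 105): continuation = 1/1.01·[0.6889·69.2500 + 0.3111·116.5000] = 83.1188; exercise value = 85.0000 > continuation, so V_d = 85.0000 (exercise)
Node 0 (S = 150): continuation = 1/1.01·[0.6889·32.0750 + 0.3111·85.0000] = 48.0600; exercise value = 40.0000 ≤ continuation, so V_0 = 48.0600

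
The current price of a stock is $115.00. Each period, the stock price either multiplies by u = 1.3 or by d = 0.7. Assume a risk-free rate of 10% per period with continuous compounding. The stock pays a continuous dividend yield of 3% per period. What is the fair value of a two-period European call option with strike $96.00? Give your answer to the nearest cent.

$34.37

Per-period risk-free factor R = e^0.1 = 1.1052; dividend-adjusted growth = e^(0.1−0.03) = 1.0725.
Risk-neutral probability p = (1.0725 − 0.7)/(1.3 − 0.7) = 0.3725/0.6000 = 0.6208
Terminal stock prices: S_uu = 194.4, S_ud = 104.6, S_dd = 56.35
Terminal payoffs (S − K): max(98.35, 0) = 98.35, max(8.65, 0) = 8.65, max(-39.65, 0) = 0
Node u (S = 149.5): V_u = e^(−0.1)·[0.6208·98.3500 + 0.3792·8.6500] = 58.2172
Node d (S = 80.5): V_d = e^(−0.1)·[0.6208·8.6500 + 0.3792·0.0000] = 4.8593
Node 0 (S = 115): V_0 = e^(−0.1)·[0.6208·58.2172 + 0.3792·4.8593] = 34.3715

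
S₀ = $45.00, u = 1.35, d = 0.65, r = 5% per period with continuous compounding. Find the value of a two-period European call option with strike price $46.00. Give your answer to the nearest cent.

$10.71

Risk-neutral probability p = (e^0.05 − 0.65)/(1.35 − 0.65) = 0.4013/0.7000 = 0.5732
Terminal stock prices: S_uu = 82.01, S_ud = 39.49, S_dd = 19.01
Terminal payoffs (S − K): max(36.01, 0) = 36.01, max(-6.512, 0) = 0, max(-26.99, 0) = 0
Node u (S = 60.75): V_u = e^(−0.05)·[0.5732·36.0125 + 0.4268·0.0000] = 19.6371
Node d (S = 29.25): V_d = e^(−0.05)·[0.5732·0.0000 + 0.4268·0.0000] = 0.0000
Node 0 (S = 45): V_0 = e^(−0.05)·[0.5732·19.6371 + 0.4268·0.0000] = 10.7079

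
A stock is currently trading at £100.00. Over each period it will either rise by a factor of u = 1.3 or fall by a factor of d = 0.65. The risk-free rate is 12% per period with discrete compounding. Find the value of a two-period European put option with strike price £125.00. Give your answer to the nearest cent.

£17.99

Risk-neutral probability p = (1 + 0.12 − 0.65)/(1.3 − 0.65) = 0.4700/0.6500 = 0.7231
Terminal stock prices: S_uu = 169, S_ud = 84.5, S_dd = 42.25
Terminal payoffs (K − S): max(-44, 0) = 0, max(40.5, 0) = 40.5, max(82.75, 0) = 82.75
Node u (S = 130): V_u = 1/1.12·[0.7231·0.0000 + 0.2769·40.5000] = 10.0137
Node d (S = 65): V_d = 1/1.12·[0.7231·40.5000 + 0.2769·82.7500] = 46.6071
Node 0 (S = 100): V_0 = 1/1.12·[0.7231·10.0137 + 0.2769·46.6071] = 17.9887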